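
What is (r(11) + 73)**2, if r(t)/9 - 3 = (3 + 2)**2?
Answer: 105625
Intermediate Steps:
r(t) = 252 (r(t) = 27 + 9*(3 + 2)**2 = 27 + 9*5**2 = 27 + 9*25 = 27 + 225 = 252)
(r(11) + 73)**2 = (252 + 73)**2 = 325**2 = 105625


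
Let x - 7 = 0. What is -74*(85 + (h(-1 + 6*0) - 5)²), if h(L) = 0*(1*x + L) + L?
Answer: -8954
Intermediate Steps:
x = 7 (x = 7 + 0 = 7)
h(L) = L (h(L) = 0*(1*7 + L) + L = 0*(7 + L) + L = 0 + L = L)
-74*(85 + (h(-1 + 6*0) - 5)²) = -74*(85 + ((-1 + 6*0) - 5)²) = -74*(85 + ((-1 + 0) - 5)²) = -74*(85 + (-1 - 5)²) = -74*(85 + (-6)²) = -74*(85 + 36) = -74*121 = -8954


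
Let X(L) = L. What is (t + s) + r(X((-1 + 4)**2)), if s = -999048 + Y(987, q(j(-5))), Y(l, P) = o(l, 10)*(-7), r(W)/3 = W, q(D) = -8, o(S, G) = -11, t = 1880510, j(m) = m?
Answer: 881566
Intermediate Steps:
r(W) = 3*W
Y(l, P) = 77 (Y(l, P) = -11*(-7) = 77)
s = -998971 (s = -999048 + 77 = -998971)
(t + s) + r(X((-1 + 4)**2)) = (1880510 - 998971) + 3*(-1 + 4)**2 = 881539 + 3*3**2 = 881539 + 3*9 = 881539 + 27 = 881566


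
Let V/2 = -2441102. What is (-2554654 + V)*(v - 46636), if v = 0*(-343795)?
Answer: 346825309688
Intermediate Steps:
V = -4882204 (V = 2*(-2441102) = -4882204)
v = 0
(-2554654 + V)*(v - 46636) = (-2554654 - 4882204)*(0 - 46636) = -7436858*(-46636) = 346825309688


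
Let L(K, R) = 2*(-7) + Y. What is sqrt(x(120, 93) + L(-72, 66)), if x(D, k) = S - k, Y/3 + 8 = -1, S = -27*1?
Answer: I*sqrt(161) ≈ 12.689*I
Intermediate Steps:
S = -27
Y = -27 (Y = -24 + 3*(-1) = -24 - 3 = -27)
x(D, k) = -27 - k
L(K, R) = -41 (L(K, R) = 2*(-7) - 27 = -14 - 27 = -41)
sqrt(x(120, 93) + L(-72, 66)) = sqrt((-27 - 1*93) - 41) = sqrt((-27 - 93) - 41) = sqrt(-120 - 41) = sqrt(-161) = I*sqrt(161)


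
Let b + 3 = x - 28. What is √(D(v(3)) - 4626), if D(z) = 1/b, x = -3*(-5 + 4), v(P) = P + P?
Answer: I*√906703/14 ≈ 68.015*I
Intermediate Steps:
v(P) = 2*P
x = 3 (x = -3*(-1) = 3)
b = -28 (b = -3 + (3 - 28) = -3 - 25 = -28)
D(z) = -1/28 (D(z) = 1/(-28) = -1/28)
√(D(v(3)) - 4626) = √(-1/28 - 4626) = √(-129529/28) = I*√906703/14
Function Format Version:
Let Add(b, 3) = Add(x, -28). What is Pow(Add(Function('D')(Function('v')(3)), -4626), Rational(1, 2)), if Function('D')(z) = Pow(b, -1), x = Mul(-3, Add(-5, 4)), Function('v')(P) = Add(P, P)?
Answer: Mul(Rational(1, 14), I, Pow(906703, Rational(1, 2))) ≈ Mul(68.015, I)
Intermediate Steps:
Function('v')(P) = Mul(2, P)
x = 3 (x = Mul(-3, -1) = 3)
b = -28 (b = Add(-3, Add(3, -28)) = Add(-3, -25) = -28)
Function('D')(z) = Rational(-1, 28) (Function('D')(z) = Pow(-28, -1) = Rational(-1, 28))
Pow(Add(Function('D')(Function('v')(3)), -4626), Rational(1, 2)) = Pow(Add(Rational(-1, 28), -4626), Rational(1, 2)) = Pow(Rational(-129529, 28), Rational(1, 2)) = Mul(Rational(1, 14), I, Pow(906703, Rational(1, 2)))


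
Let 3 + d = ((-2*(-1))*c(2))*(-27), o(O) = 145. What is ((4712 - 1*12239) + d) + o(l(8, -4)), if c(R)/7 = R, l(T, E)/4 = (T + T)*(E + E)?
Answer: -8141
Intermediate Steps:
l(T, E) = 16*E*T (l(T, E) = 4*((T + T)*(E + E)) = 4*((2*T)*(2*E)) = 4*(4*E*T) = 16*E*T)
c(R) = 7*R
d = -759 (d = -3 + ((-2*(-1))*(7*2))*(-27) = -3 + (2*14)*(-27) = -3 + 28*(-27) = -3 - 756 = -759)
((4712 - 1*12239) + d) + o(l(8, -4)) = ((4712 - 1*12239) - 759) + 145 = ((4712 - 12239) - 759) + 145 = (-7527 - 759) + 145 = -8286 + 145 = -8141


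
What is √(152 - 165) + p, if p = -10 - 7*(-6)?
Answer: 32 + I*√13 ≈ 32.0 + 3.6056*I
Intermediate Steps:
p = 32 (p = -10 + 42 = 32)
√(152 - 165) + p = √(152 - 165) + 32 = √(-13) + 32 = I*√13 + 32 = 32 + I*√13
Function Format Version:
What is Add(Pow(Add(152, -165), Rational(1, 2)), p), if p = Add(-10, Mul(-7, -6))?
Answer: Add(32, Mul(I, Pow(13, Rational(1, 2)))) ≈ Add(32.000, Mul(3.6056, I))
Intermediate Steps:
p = 32 (p = Add(-10, 42) = 32)
Add(Pow(Add(152, -165), Rational(1, 2)), p) = Add(Pow(Add(152, -165), Rational(1, 2)), 32) = Add(Pow(-13, Rational(1, 2)), 32) = Add(Mul(I, Pow(13, Rational(1, 2))), 32) = Add(32, Mul(I, Pow(13, Rational(1, 2))))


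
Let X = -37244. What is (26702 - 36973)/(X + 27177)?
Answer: 10271/10067 ≈ 1.0203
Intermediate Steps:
(26702 - 36973)/(X + 27177) = (26702 - 36973)/(-37244 + 27177) = -10271/(-10067) = -10271*(-1/10067) = 10271/10067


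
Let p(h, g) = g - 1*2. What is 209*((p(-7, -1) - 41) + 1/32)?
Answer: -294063/32 ≈ -9189.5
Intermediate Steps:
p(h, g) = -2 + g (p(h, g) = g - 2 = -2 + g)
209*((p(-7, -1) - 41) + 1/32) = 209*(((-2 - 1) - 41) + 1/32) = 209*((-3 - 41) + 1/32) = 209*(-44 + 1/32) = 209*(-1407/32) = -294063/32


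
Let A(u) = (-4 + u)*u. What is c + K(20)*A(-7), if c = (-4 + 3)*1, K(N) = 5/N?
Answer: 73/4 ≈ 18.250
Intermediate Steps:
A(u) = u*(-4 + u)
c = -1 (c = -1*1 = -1)
c + K(20)*A(-7) = -1 + (5/20)*(-7*(-4 - 7)) = -1 + (5*(1/20))*(-7*(-11)) = -1 + (1/4)*77 = -1 + 77/4 = 73/4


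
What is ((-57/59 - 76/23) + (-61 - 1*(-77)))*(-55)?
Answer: -875435/1357 ≈ -645.13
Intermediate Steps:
((-57/59 - 76/23) + (-61 - 1*(-77)))*(-55) = ((-57*1/59 - 76*1/23) + (-61 + 77))*(-55) = ((-57/59 - 76/23) + 16)*(-55) = (-5795/1357 + 16)*(-55) = (15917/1357)*(-55) = -875435/1357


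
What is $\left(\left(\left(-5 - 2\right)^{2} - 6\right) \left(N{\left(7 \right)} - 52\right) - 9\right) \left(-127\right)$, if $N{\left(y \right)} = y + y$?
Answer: $208661$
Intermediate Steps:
$N{\left(y \right)} = 2 y$
$\left(\left(\left(-5 - 2\right)^{2} - 6\right) \left(N{\left(7 \right)} - 52\right) - 9\right) \left(-127\right) = \left(\left(\left(-5 - 2\right)^{2} - 6\right) \left(2 \cdot 7 - 52\right) - 9\right) \left(-127\right) = \left(\left(\left(-7\right)^{2} - 6\right) \left(14 - 52\right) - 9\right) \left(-127\right) = \left(\left(49 - 6\right) \left(-38\right) - 9\right) \left(-127\right) = \left(43 \left(-38\right) - 9\right) \left(-127\right) = \left(-1634 - 9\right) \left(-127\right) = \left(-1643\right) \left(-127\right) = 208661$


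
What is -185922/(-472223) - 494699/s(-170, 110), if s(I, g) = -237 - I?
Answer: 233620702651/31638941 ≈ 7384.0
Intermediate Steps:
-185922/(-472223) - 494699/s(-170, 110) = -185922/(-472223) - 494699/(-237 - 1*(-170)) = -185922*(-1/472223) - 494699/(-237 + 170) = 185922/472223 - 494699/(-67) = 185922/472223 - 494699*(-1/67) = 185922/472223 + 494699/67 = 233620702651/31638941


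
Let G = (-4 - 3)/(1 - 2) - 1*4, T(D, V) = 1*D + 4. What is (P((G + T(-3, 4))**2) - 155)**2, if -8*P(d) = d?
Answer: 24649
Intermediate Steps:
T(D, V) = 4 + D (T(D, V) = D + 4 = 4 + D)
G = 3 (G = -7/(-1) - 4 = -7*(-1) - 4 = 7 - 4 = 3)
P(d) = -d/8
(P((G + T(-3, 4))**2) - 155)**2 = (-(3 + (4 - 3))**2/8 - 155)**2 = (-(3 + 1)**2/8 - 155)**2 = (-1/8*4**2 - 155)**2 = (-1/8*16 - 155)**2 = (-2 - 155)**2 = (-157)**2 = 24649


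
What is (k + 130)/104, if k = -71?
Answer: 59/104 ≈ 0.56731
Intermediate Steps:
(k + 130)/104 = (-71 + 130)/104 = (1/104)*59 = 59/104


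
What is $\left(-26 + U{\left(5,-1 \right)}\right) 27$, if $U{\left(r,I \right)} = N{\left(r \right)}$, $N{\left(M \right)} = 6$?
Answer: $-540$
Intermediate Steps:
$U{\left(r,I \right)} = 6$
$\left(-26 + U{\left(5,-1 \right)}\right) 27 = \left(-26 + 6\right) 27 = \left(-20\right) 27 = -540$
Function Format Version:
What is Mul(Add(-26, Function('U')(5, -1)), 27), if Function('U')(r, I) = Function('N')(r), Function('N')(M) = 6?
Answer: -540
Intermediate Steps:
Function('U')(r, I) = 6
Mul(Add(-26, Function('U')(5, -1)), 27) = Mul(Add(-26, 6), 27) = Mul(-20, 27) = -540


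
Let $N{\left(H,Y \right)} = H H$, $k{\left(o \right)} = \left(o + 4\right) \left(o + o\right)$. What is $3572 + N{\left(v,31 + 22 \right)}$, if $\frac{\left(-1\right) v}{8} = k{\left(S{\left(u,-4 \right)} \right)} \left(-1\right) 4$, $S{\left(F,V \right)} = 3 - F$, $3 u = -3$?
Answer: $4197876$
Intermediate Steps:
$u = -1$ ($u = \frac{1}{3} \left(-3\right) = -1$)
$k{\left(o \right)} = 2 o \left(4 + o\right)$ ($k{\left(o \right)} = \left(4 + o\right) 2 o = 2 o \left(4 + o\right)$)
$v = 2048$ ($v = - 8 \cdot 2 \left(3 - -1\right) \left(4 + \left(3 - -1\right)\right) \left(-1\right) 4 = - 8 \cdot 2 \left(3 + 1\right) \left(4 + \left(3 + 1\right)\right) \left(-1\right) 4 = - 8 \cdot 2 \cdot 4 \left(4 + 4\right) \left(-1\right) 4 = - 8 \cdot 2 \cdot 4 \cdot 8 \left(-1\right) 4 = - 8 \cdot 64 \left(-1\right) 4 = - 8 \left(\left(-64\right) 4\right) = \left(-8\right) \left(-256\right) = 2048$)
$N{\left(H,Y \right)} = H^{2}$
$3572 + N{\left(v,31 + 22 \right)} = 3572 + 2048^{2} = 3572 + 4194304 = 4197876$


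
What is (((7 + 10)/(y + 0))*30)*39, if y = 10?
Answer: 1989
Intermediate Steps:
(((7 + 10)/(y + 0))*30)*39 = (((7 + 10)/(10 + 0))*30)*39 = ((17/10)*30)*39 = 51*39 = 1989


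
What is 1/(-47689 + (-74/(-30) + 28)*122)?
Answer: -15/659581 ≈ -2.2742e-5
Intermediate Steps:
1/(-47689 + (-74/(-30) + 28)*122) = 1/(-47689 + (-74*(-1/30) + 28)*122) = 1/(-47689 + (37/15 + 28)*122) = 1/(-47689 + (457/15)*122) = 1/(-47689 + 55754/15) = 1/(-659581/15) = -15/659581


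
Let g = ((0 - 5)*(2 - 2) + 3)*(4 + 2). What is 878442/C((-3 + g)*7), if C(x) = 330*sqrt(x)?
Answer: 146407*sqrt(105)/5775 ≈ 259.78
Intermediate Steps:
g = 18 (g = (-5*0 + 3)*6 = (0 + 3)*6 = 3*6 = 18)
878442/C((-3 + g)*7) = 878442/((330*sqrt((-3 + 18)*7))) = 878442/((330*sqrt(15*7))) = 878442/((330*sqrt(105))) = 878442*(sqrt(105)/34650) = 146407*sqrt(105)/5775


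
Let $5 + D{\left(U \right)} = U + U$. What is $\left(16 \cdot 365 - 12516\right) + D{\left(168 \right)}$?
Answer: $-6345$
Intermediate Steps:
$D{\left(U \right)} = -5 + 2 U$ ($D{\left(U \right)} = -5 + \left(U + U\right) = -5 + 2 U$)
$\left(16 \cdot 365 - 12516\right) + D{\left(168 \right)} = \left(16 \cdot 365 - 12516\right) + \left(-5 + 2 \cdot 168\right) = \left(5840 - 12516\right) + \left(-5 + 336\right) = -6676 + 331 = -6345$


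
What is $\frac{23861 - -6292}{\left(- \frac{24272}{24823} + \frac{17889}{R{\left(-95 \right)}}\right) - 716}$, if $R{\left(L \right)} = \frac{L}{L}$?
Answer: $\frac{748487919}{426261107} \approx 1.7559$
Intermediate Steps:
$R{\left(L \right)} = 1$
$\frac{23861 - -6292}{\left(- \frac{24272}{24823} + \frac{17889}{R{\left(-95 \right)}}\right) - 716} = \frac{23861 - -6292}{\left(- \frac{24272}{24823} + \frac{17889}{1}\right) - 716} = \frac{23861 + \left(6365 - 73\right)}{\left(\left(-24272\right) \frac{1}{24823} + 17889 \cdot 1\right) - 716} = \frac{23861 + 6292}{\left(- \frac{24272}{24823} + 17889\right) - 716} = \frac{30153}{\frac{444034375}{24823} - 716} = \frac{30153}{\frac{426261107}{24823}} = 30153 \cdot \frac{24823}{426261107} = \frac{748487919}{426261107}$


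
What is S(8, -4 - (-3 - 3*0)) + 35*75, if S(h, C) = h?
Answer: 2633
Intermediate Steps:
S(8, -4 - (-3 - 3*0)) + 35*75 = 8 + 35*75 = 8 + 2625 = 2633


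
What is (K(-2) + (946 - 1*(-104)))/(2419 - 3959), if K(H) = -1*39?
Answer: -1011/1540 ≈ -0.65649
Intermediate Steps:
K(H) = -39
(K(-2) + (946 - 1*(-104)))/(2419 - 3959) = (-39 + (946 - 1*(-104)))/(2419 - 3959) = (-39 + (946 + 104))/(-1540) = (-39 + 1050)*(-1/1540) = 1011*(-1/1540) = -1011/1540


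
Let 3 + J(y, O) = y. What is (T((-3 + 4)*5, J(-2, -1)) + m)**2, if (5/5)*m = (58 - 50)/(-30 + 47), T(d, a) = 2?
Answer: 1764/289 ≈ 6.1038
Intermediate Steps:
J(y, O) = -3 + y
m = 8/17 (m = (58 - 50)/(-30 + 47) = 8/17 ≈ 0.47059)
(T((-3 + 4)*5, J(-2, -1)) + m)**2 = (2 + 8/17)**2 = (42/17)**2 = 1764/289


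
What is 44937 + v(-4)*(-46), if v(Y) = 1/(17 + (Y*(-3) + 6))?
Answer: 1572749/35 ≈ 44936.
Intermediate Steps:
v(Y) = 1/(23 - 3*Y) (v(Y) = 1/(17 + (-3*Y + 6)) = 1/(17 + (6 - 3*Y)) = 1/(23 - 3*Y))
44937 + v(-4)*(-46) = 44937 - 1/(-23 + 3*(-4))*(-46) = 44937 - 1/(-23 - 12)*(-46) = 44937 - 1/(-35)*(-46) = 44937 - 1*(-1/35)*(-46) = 44937 + (1/35)*(-46) = 44937 - 46/35 = 1572749/35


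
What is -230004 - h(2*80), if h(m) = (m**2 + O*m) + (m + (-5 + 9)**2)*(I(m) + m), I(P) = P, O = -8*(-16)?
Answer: -332404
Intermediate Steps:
O = 128
h(m) = m**2 + 128*m + 2*m*(16 + m) (h(m) = (m**2 + 128*m) + (m + (-5 + 9)**2)*(m + m) = (m**2 + 128*m) + (m + 4**2)*(2*m) = (m**2 + 128*m) + (m + 16)*(2*m) = (m**2 + 128*m) + (16 + m)*(2*m) = (m**2 + 128*m) + 2*m*(16 + m) = m**2 + 128*m + 2*m*(16 + m))
-230004 - h(2*80) = -230004 - 2*80*(160 + 3*(2*80)) = -230004 - 160*(160 + 3*160) = -230004 - 160*(160 + 480) = -230004 - 160*640 = -230004 - 1*102400 = -230004 - 102400 = -332404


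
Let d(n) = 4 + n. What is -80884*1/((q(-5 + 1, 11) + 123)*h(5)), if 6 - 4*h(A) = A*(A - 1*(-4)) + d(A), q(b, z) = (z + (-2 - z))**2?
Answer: 20221/381 ≈ 53.073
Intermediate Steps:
q(b, z) = 4 (q(b, z) = (-2)**2 = 4)
h(A) = 1/2 - A/4 - A*(4 + A)/4 (h(A) = 3/2 - (A*(A - 1*(-4)) + (4 + A))/4 = 3/2 - (A*(A + 4) + (4 + A))/4 = 3/2 - (A*(4 + A) + (4 + A))/4 = 3/2 - (4 + A + A*(4 + A))/4 = 3/2 + (-1 - A/4 - A*(4 + A)/4) = 1/2 - A/4 - A*(4 + A)/4)
-80884*1/((q(-5 + 1, 11) + 123)*h(5)) = -80884*1/((4 + 123)*(1/2 - 5/4*5 - 1/4*5**2)) = -80884*1/(127*(1/2 - 25/4 - 1/4*25)) = -80884*1/(127*(1/2 - 25/4 - 25/4)) = -80884/(127*(-12)) = -80884/(-1524) = -80884*(-1/1524) = 20221/381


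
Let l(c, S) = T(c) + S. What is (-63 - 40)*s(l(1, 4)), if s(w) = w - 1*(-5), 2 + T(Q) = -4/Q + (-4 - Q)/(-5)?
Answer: -412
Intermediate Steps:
T(Q) = -6/5 - 4/Q + Q/5 (T(Q) = -2 + (-4/Q + (-4 - Q)/(-5)) = -2 + (-4/Q + (-4 - Q)*(-1/5)) = -2 + (-4/Q + (4/5 + Q/5)) = -2 + (4/5 - 4/Q + Q/5) = -6/5 - 4/Q + Q/5)
l(c, S) = S + (-20 + c*(-6 + c))/(5*c) (l(c, S) = (-20 + c*(-6 + c))/(5*c) + S = S + (-20 + c*(-6 + c))/(5*c))
s(w) = 5 + w (s(w) = w + 5 = 5 + w)
(-63 - 40)*s(l(1, 4)) = (-63 - 40)*(5 + (-6/5 + 4 - 4/1 + (1/5)*1)) = -103*(5 + (-6/5 + 4 - 4*1 + 1/5)) = -103*(5 + (-6/5 + 4 - 4 + 1/5)) = -103*(5 - 1) = -103*4 = -412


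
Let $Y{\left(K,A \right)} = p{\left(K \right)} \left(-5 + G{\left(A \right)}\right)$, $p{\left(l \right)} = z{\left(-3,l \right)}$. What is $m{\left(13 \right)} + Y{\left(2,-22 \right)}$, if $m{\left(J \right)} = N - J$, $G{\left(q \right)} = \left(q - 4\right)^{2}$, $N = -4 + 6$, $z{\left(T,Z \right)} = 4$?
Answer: $2673$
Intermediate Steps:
$N = 2$
$G{\left(q \right)} = \left(-4 + q\right)^{2}$
$p{\left(l \right)} = 4$
$m{\left(J \right)} = 2 - J$
$Y{\left(K,A \right)} = -20 + 4 \left(-4 + A\right)^{2}$ ($Y{\left(K,A \right)} = 4 \left(-5 + \left(-4 + A\right)^{2}\right) = -20 + 4 \left(-4 + A\right)^{2}$)
$m{\left(13 \right)} + Y{\left(2,-22 \right)} = \left(2 - 13\right) - \left(20 - 4 \left(-4 - 22\right)^{2}\right) = \left(2 - 13\right) - \left(20 - 4 \left(-26\right)^{2}\right) = -11 + \left(-20 + 4 \cdot 676\right) = -11 + \left(-20 + 2704\right) = -11 + 2684 = 2673$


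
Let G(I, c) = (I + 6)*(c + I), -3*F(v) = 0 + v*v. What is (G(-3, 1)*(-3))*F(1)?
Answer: -6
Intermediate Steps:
F(v) = -v²/3 (F(v) = -(0 + v*v)/3 = -(0 + v²)/3 = -v²/3)
G(I, c) = (6 + I)*(I + c)
(G(-3, 1)*(-3))*F(1) = (((-3)² + 6*(-3) + 6*1 - 3*1)*(-3))*(-⅓*1²) = ((9 - 18 + 6 - 3)*(-3))*(-⅓*1) = -6*(-3)*(-⅓) = 18*(-⅓) = -6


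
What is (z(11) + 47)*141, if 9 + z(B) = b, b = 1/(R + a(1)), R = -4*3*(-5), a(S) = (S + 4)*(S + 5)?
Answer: 160787/30 ≈ 5359.6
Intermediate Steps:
a(S) = (4 + S)*(5 + S)
R = 60 (R = -12*(-5) = 60)
b = 1/90 (b = 1/(60 + (20 + 1**2 + 9*1)) = 1/(60 + (20 + 1 + 9)) = 1/(60 + 30) = 1/90 ≈ 0.011111)
z(B) = -809/90 (z(B) = -9 + 1/90 = -809/90)
(z(11) + 47)*141 = (-809/90 + 47)*141 = (3421/90)*141 = 160787/30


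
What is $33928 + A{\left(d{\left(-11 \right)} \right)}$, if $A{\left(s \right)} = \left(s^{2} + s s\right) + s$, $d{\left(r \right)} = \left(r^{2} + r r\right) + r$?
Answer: $140881$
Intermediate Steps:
$d{\left(r \right)} = r + 2 r^{2}$ ($d{\left(r \right)} = \left(r^{2} + r^{2}\right) + r = 2 r^{2} + r = r + 2 r^{2}$)
$A{\left(s \right)} = s + 2 s^{2}$ ($A{\left(s \right)} = \left(s^{2} + s^{2}\right) + s = 2 s^{2} + s = s + 2 s^{2}$)
$33928 + A{\left(d{\left(-11 \right)} \right)} = 33928 + - 11 \left(1 + 2 \left(-11\right)\right) \left(1 + 2 \left(- 11 \left(1 + 2 \left(-11\right)\right)\right)\right) = 33928 + - 11 \left(1 - 22\right) \left(1 + 2 \left(- 11 \left(1 - 22\right)\right)\right) = 33928 + \left(-11\right) \left(-21\right) \left(1 + 2 \left(\left(-11\right) \left(-21\right)\right)\right) = 33928 + 231 \left(1 + 2 \cdot 231\right) = 33928 + 231 \left(1 + 462\right) = 33928 + 231 \cdot 463 = 33928 + 106953 = 140881$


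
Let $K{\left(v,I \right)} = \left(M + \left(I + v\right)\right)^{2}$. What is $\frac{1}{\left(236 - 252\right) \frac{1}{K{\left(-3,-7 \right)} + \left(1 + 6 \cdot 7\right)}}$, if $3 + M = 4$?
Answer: $- \frac{31}{4} \approx -7.75$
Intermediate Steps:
$M = 1$ ($M = -3 + 4 = 1$)
$K{\left(v,I \right)} = \left(1 + I + v\right)^{2}$ ($K{\left(v,I \right)} = \left(1 + \left(I + v\right)\right)^{2} = \left(1 + I + v\right)^{2}$)
$\frac{1}{\left(236 - 252\right) \frac{1}{K{\left(-3,-7 \right)} + \left(1 + 6 \cdot 7\right)}} = \frac{1}{\left(236 - 252\right) \frac{1}{\left(1 - 7 - 3\right)^{2} + \left(1 + 6 \cdot 7\right)}} = \frac{1}{\left(-16\right) \frac{1}{\left(-9\right)^{2} + \left(1 + 42\right)}} = \frac{1}{\left(-16\right) \frac{1}{81 + 43}} = \frac{1}{\left(-16\right) \frac{1}{124}} = \frac{1}{- \frac{4}{31}} = - \frac{31}{4}$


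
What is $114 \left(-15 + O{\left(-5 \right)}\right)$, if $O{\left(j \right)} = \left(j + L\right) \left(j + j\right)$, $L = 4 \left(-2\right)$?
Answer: $13110$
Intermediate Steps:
$L = -8$
$O{\left(j \right)} = 2 j \left(-8 + j\right)$ ($O{\left(j \right)} = \left(j - 8\right) \left(j + j\right) = \left(-8 + j\right) 2 j = 2 j \left(-8 + j\right)$)
$114 \left(-15 + O{\left(-5 \right)}\right) = 114 \left(-15 + 2 \left(-5\right) \left(-8 - 5\right)\right) = 114 \left(-15 + 2 \left(-5\right) \left(-13\right)\right) = 114 \left(-15 + 130\right) = 114 \cdot 115 = 13110$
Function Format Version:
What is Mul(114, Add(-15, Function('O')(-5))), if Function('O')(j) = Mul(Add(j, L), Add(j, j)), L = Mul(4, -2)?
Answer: 13110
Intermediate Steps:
L = -8
Function('O')(j) = Mul(2, j, Add(-8, j)) (Function('O')(j) = Mul(Add(j, -8), Add(j, j)) = Mul(Add(-8, j), Mul(2, j)) = Mul(2, j, Add(-8, j)))
Mul(114, Add(-15, Function('O')(-5))) = Mul(114, Add(-15, Mul(2, -5, Add(-8, -5)))) = Mul(114, Add(-15, Mul(2, -5, -13))) = Mul(114, Add(-15, 130)) = Mul(114, 115) = 13110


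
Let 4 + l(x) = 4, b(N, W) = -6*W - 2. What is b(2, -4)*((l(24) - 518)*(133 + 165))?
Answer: -3396008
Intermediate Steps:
b(N, W) = -2 - 6*W
l(x) = 0 (l(x) = -4 + 4 = 0)
b(2, -4)*((l(24) - 518)*(133 + 165)) = (-2 - 6*(-4))*((0 - 518)*(133 + 165)) = (-2 + 24)*(-518*298) = 22*(-154364) = -3396008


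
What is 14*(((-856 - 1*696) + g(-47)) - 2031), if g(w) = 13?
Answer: -49980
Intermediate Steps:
14*(((-856 - 1*696) + g(-47)) - 2031) = 14*(((-856 - 1*696) + 13) - 2031) = 14*(((-856 - 696) + 13) - 2031) = 14*((-1552 + 13) - 2031) = 14*(-1539 - 2031) = 14*(-3570) = -49980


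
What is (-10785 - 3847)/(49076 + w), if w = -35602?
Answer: -7316/6737 ≈ -1.0859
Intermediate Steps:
(-10785 - 3847)/(49076 + w) = (-10785 - 3847)/(49076 - 35602) = -14632/13474 = -14632*1/13474 = -7316/6737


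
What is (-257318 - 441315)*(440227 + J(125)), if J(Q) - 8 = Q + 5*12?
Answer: -307691945860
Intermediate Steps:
J(Q) = 68 + Q (J(Q) = 8 + (Q + 5*12) = 8 + (Q + 60) = 8 + (60 + Q) = 68 + Q)
(-257318 - 441315)*(440227 + J(125)) = (-257318 - 441315)*(440227 + (68 + 125)) = -698633*(440227 + 193) = -698633*440420 = -307691945860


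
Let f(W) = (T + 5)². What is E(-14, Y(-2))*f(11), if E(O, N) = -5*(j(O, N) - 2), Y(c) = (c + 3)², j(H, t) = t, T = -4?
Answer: 5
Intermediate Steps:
Y(c) = (3 + c)²
E(O, N) = 10 - 5*N (E(O, N) = -5*(N - 2) = -5*(-2 + N) = 10 - 5*N)
f(W) = 1 (f(W) = (-4 + 5)² = 1² = 1)
E(-14, Y(-2))*f(11) = (10 - 5*(3 - 2)²)*1 = (10 - 5*1²)*1 = (10 - 5*1)*1 = (10 - 5)*1 = 5*1 = 5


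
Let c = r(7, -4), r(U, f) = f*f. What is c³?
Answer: 4096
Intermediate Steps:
r(U, f) = f²
c = 16 (c = (-4)² = 16)
c³ = 16³ = 4096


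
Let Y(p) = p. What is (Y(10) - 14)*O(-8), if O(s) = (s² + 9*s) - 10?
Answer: 72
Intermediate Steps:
O(s) = -10 + s² + 9*s
(Y(10) - 14)*O(-8) = (10 - 14)*(-10 + (-8)² + 9*(-8)) = -4*(-10 + 64 - 72) = -4*(-18) = 72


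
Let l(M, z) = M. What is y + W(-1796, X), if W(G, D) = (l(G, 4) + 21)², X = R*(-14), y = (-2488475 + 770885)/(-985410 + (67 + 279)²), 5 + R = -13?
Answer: 1363739438170/432847 ≈ 3.1506e+6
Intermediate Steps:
R = -18 (R = -5 - 13 = -18)
y = 858795/432847 (y = -1717590/(-985410 + 346²) = -1717590/(-985410 + 119716) = -1717590/(-865694) = -1717590*(-1/865694) = 858795/432847 ≈ 1.9841)
X = 252 (X = -18*(-14) = 252)
W(G, D) = (21 + G)² (W(G, D) = (G + 21)² = (21 + G)²)
y + W(-1796, X) = 858795/432847 + (21 - 1796)² = 858795/432847 + (-1775)² = 858795/432847 + 3150625 = 1363739438170/432847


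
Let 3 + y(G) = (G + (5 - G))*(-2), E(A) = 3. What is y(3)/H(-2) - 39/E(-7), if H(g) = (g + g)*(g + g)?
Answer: -221/16 ≈ -13.813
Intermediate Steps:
H(g) = 4*g² (H(g) = (2*g)*(2*g) = 4*g²)
y(G) = -13 (y(G) = -3 + (G + (5 - G))*(-2) = -3 + 5*(-2) = -3 - 10 = -13)
y(3)/H(-2) - 39/E(-7) = -13/(4*(-2)²) - 39/3 = -13/(4*4) - 39*⅓ = -13/16 - 13 = -221/16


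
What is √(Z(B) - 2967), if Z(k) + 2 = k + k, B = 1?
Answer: I*√2967 ≈ 54.47*I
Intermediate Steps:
Z(k) = -2 + 2*k (Z(k) = -2 + (k + k) = -2 + 2*k)
√(Z(B) - 2967) = √((-2 + 2*1) - 2967) = √((-2 + 2) - 2967) = √(0 - 2967) = √(-2967) = I*√2967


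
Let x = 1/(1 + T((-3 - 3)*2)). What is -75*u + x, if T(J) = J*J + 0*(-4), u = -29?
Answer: 315376/145 ≈ 2175.0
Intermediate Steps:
T(J) = J² (T(J) = J² + 0 = J²)
x = 1/145 (x = 1/(1 + ((-3 - 3)*2)²) = 1/(1 + (-6*2)²) = 1/(1 + (-12)²) = 1/(1 + 144) = 1/145 ≈ 0.0068966)
-75*u + x = -75*(-29) + 1/145 = 2175 + 1/145 = 315376/145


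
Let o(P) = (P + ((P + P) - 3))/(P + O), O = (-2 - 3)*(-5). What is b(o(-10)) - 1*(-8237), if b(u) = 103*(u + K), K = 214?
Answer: 150262/5 ≈ 30052.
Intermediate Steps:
O = 25 (O = -5*(-5) = 25)
o(P) = (-3 + 3*P)/(25 + P) (o(P) = (P + ((P + P) - 3))/(P + 25) = (P + (2*P - 3))/(25 + P) = (P + (-3 + 2*P))/(25 + P) = (-3 + 3*P)/(25 + P))
b(u) = 22042 + 103*u (b(u) = 103*(u + 214) = 103*(214 + u) = 22042 + 103*u)
b(o(-10)) - 1*(-8237) = (22042 + 103*(3*(-1 - 10)/(25 - 10))) - 1*(-8237) = (22042 + 103*(3*(-11)/15)) + 8237 = (22042 + 103*(3*(1/15)*(-11))) + 8237 = (22042 + 103*(-11/5)) + 8237 = (22042 - 1133/5) + 8237 = 109077/5 + 8237 = 150262/5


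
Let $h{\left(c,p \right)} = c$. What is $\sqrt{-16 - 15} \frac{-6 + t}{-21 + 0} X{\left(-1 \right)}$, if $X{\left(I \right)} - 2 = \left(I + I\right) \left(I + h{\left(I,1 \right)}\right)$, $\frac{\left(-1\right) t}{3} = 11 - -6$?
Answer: $\frac{114 i \sqrt{31}}{7} \approx 90.675 i$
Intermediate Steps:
$t = -51$ ($t = - 3 \left(11 - -6\right) = - 3 \left(11 + 6\right) = \left(-3\right) 17 = -51$)
$X{\left(I \right)} = 2 + 4 I^{2}$ ($X{\left(I \right)} = 2 + \left(I + I\right) \left(I + I\right) = 2 + 2 I 2 I = 2 + 4 I^{2}$)
$\sqrt{-16 - 15} \frac{-6 + t}{-21 + 0} X{\left(-1 \right)} = \sqrt{-16 - 15} \frac{-6 - 51}{-21 + 0} \left(2 + 4 \left(-1\right)^{2}\right) = \sqrt{-31} \left(- \frac{57}{-21}\right) \left(2 + 4 \cdot 1\right) = i \sqrt{31} \left(\left(-57\right) \left(- \frac{1}{21}\right)\right) \left(2 + 4\right) = i \sqrt{31} \cdot \frac{19}{7} \cdot 6 = \frac{19 i \sqrt{31}}{7} \cdot 6 = \frac{114 i \sqrt{31}}{7}$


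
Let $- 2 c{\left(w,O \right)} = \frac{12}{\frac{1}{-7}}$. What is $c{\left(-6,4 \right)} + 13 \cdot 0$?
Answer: $42$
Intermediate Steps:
$c{\left(w,O \right)} = 42$ ($c{\left(w,O \right)} = - \frac{12 \frac{1}{\frac{1}{-7}}}{2} = - \frac{12 \frac{1}{- \frac{1}{7}}}{2} = - \frac{12 \left(-7\right)}{2} = \left(- \frac{1}{2}\right) \left(-84\right) = 42$)
$c{\left(-6,4 \right)} + 13 \cdot 0 = 42 + 13 \cdot 0 = 42 + 0 = 42$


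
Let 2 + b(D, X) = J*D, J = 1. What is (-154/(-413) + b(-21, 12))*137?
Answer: -182895/59 ≈ -3099.9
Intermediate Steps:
b(D, X) = -2 + D (b(D, X) = -2 + 1*D = -2 + D)
(-154/(-413) + b(-21, 12))*137 = (-154/(-413) + (-2 - 21))*137 = (-154*(-1/413) - 23)*137 = (22/59 - 23)*137 = -1335/59*137 = -182895/59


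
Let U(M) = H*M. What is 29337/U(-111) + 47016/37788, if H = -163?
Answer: 54423529/18991619 ≈ 2.8657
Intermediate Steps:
U(M) = -163*M
29337/U(-111) + 47016/37788 = 29337/((-163*(-111))) + 47016/37788 = 29337/18093 + 47016*(1/37788) = 29337*(1/18093) + 3918/3149 = 9779/6031 + 3918/3149 = 54423529/18991619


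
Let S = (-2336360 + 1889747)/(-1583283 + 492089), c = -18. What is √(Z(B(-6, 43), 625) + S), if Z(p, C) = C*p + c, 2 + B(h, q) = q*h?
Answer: I*√193510401502645526/1091194 ≈ 403.13*I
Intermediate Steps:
B(h, q) = -2 + h*q (B(h, q) = -2 + q*h = -2 + h*q)
Z(p, C) = -18 + C*p (Z(p, C) = C*p - 18 = -18 + C*p)
S = 446613/1091194 (S = -446613/(-1091194) = -446613*(-1/1091194) = 446613/1091194 ≈ 0.40929)
√(Z(B(-6, 43), 625) + S) = √((-18 + 625*(-2 - 6*43)) + 446613/1091194) = √((-18 + 625*(-2 - 258)) + 446613/1091194) = √((-18 + 625*(-260)) + 446613/1091194) = √((-18 - 162500) + 446613/1091194) = √(-162518 + 446613/1091194) = √(-177338219879/1091194) = I*√193510401502645526/1091194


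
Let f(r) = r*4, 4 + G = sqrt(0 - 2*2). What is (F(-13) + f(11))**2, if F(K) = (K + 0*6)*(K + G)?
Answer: 69549 - 13780*I ≈ 69549.0 - 13780.0*I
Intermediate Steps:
G = -4 + 2*I (G = -4 + sqrt(0 - 2*2) = -4 + sqrt(0 - 4) = -4 + sqrt(-4) = -4 + 2*I ≈ -4.0 + 2.0*I)
f(r) = 4*r
F(K) = K*(-4 + K + 2*I) (F(K) = (K + 0*6)*(K + (-4 + 2*I)) = (K + 0)*(-4 + K + 2*I) = K*(-4 + K + 2*I))
(F(-13) + f(11))**2 = (-13*(-4 - 13 + 2*I) + 4*11)**2 = (-13*(-17 + 2*I) + 44)**2 = ((221 - 26*I) + 44)**2 = (265 - 26*I)**2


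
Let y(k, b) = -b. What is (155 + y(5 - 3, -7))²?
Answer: 26244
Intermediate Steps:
(155 + y(5 - 3, -7))² = (155 - 1*(-7))² = (155 + 7)² = 162² = 26244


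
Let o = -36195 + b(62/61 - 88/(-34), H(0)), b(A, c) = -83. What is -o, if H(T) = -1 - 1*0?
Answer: 36278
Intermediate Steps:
H(T) = -1 (H(T) = -1 + 0 = -1)
o = -36278 (o = -36195 - 83 = -36278)
-o = -1*(-36278) = 36278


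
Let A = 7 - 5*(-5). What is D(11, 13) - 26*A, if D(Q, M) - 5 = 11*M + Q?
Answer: -673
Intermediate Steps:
D(Q, M) = 5 + Q + 11*M (D(Q, M) = 5 + (11*M + Q) = 5 + (Q + 11*M) = 5 + Q + 11*M)
A = 32 (A = 7 + 25 = 32)
D(11, 13) - 26*A = (5 + 11 + 11*13) - 26*32 = (5 + 11 + 143) - 832 = 159 - 832 = -673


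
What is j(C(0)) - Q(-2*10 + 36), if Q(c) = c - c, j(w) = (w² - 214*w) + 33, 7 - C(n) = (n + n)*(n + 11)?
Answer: -1416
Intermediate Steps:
C(n) = 7 - 2*n*(11 + n) (C(n) = 7 - (n + n)*(n + 11) = 7 - 2*n*(11 + n))
j(w) = 33 + w² - 214*w
Q(c) = 0
j(C(0)) - Q(-2*10 + 36) = (33 + (7 - 22*0 - 2*0²)² - 214*(7 - 22*0 - 2*0²)) - 1*0 = (33 + (7 + 0 - 2*0)² - 214*(7 + 0 - 2*0)) + 0 = (33 + (7 + 0 + 0)² - 214*(7 + 0 + 0)) + 0 = (33 + 7² - 214*7) + 0 = (33 + 49 - 1498) + 0 = -1416 + 0 = -1416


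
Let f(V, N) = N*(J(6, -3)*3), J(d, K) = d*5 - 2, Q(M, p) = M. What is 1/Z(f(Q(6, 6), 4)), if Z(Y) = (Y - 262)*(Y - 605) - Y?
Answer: -1/20242 ≈ -4.9402e-5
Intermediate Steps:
J(d, K) = -2 + 5*d (J(d, K) = 5*d - 2 = -2 + 5*d)
f(V, N) = 84*N (f(V, N) = N*((-2 + 5*6)*3) = N*((-2 + 30)*3) = N*(28*3) = N*84 = 84*N)
Z(Y) = -Y + (-605 + Y)*(-262 + Y) (Z(Y) = (-262 + Y)*(-605 + Y) - Y = (-605 + Y)*(-262 + Y) - Y = -Y + (-605 + Y)*(-262 + Y))
1/Z(f(Q(6, 6), 4)) = 1/(158510 + (84*4)**2 - 72912*4) = 1/(158510 + 336**2 - 868*336) = 1/(158510 + 112896 - 291648) = 1/(-20242) = -1/20242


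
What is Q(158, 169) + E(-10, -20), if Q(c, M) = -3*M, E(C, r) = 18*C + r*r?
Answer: -287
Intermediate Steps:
E(C, r) = r² + 18*C (E(C, r) = 18*C + r² = r² + 18*C)
Q(158, 169) + E(-10, -20) = -3*169 + ((-20)² + 18*(-10)) = -507 + (400 - 180) = -507 + 220 = -287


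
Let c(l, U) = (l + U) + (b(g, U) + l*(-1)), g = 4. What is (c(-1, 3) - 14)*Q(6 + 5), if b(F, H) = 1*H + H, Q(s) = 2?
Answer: -10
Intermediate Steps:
b(F, H) = 2*H (b(F, H) = H + H = 2*H)
c(l, U) = 3*U (c(l, U) = (l + U) + (2*U + l*(-1)) = (U + l) + (2*U - l) = (U + l) + (-l + 2*U) = 3*U)
(c(-1, 3) - 14)*Q(6 + 5) = (3*3 - 14)*2 = (9 - 14)*2 = -5*2 = -10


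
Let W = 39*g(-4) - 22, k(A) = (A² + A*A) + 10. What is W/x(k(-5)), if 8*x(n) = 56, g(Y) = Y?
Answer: -178/7 ≈ -25.429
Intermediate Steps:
k(A) = 10 + 2*A² (k(A) = (A² + A²) + 10 = 2*A² + 10 = 10 + 2*A²)
x(n) = 7 (x(n) = (⅛)*56 = 7)
W = -178 (W = 39*(-4) - 22 = -156 - 22 = -178)
W/x(k(-5)) = -178/7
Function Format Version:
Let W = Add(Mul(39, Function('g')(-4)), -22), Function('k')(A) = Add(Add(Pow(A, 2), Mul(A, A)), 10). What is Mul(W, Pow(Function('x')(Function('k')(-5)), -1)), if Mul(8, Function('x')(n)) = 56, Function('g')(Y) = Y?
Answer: Rational(-178, 7) ≈ -25.429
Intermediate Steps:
Function('k')(A) = Add(10, Mul(2, Pow(A, 2))) (Function('k')(A) = Add(Add(Pow(A, 2), Pow(A, 2)), 10) = Add(Mul(2, Pow(A, 2)), 10) = Add(10, Mul(2, Pow(A, 2))))
Function('x')(n) = 7 (Function('x')(n) = Mul(Rational(1, 8), 56) = 7)
W = -178 (W = Add(Mul(39, -4), -22) = Add(-156, -22) = -178)
Mul(W, Pow(Function('x')(Function('k')(-5)), -1)) = Mul(-178, Pow(7, -1)) = Mul(-178, Rational(1, 7)) = Rational(-178, 7)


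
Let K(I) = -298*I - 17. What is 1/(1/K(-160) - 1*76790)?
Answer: -47663/3660041769 ≈ -1.3023e-5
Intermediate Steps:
K(I) = -17 - 298*I
1/(1/K(-160) - 1*76790) = 1/(1/(-17 - 298*(-160)) - 1*76790) = 1/(1/(-17 + 47680) - 76790) = 1/(1/47663 - 76790) = 1/(-3660041769/47663) = -47663/3660041769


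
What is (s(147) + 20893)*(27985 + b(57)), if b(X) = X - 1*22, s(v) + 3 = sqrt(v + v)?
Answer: 585337800 + 196140*sqrt(6) ≈ 5.8582e+8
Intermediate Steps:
s(v) = -3 + sqrt(2)*sqrt(v) (s(v) = -3 + sqrt(v + v) = -3 + sqrt(2*v) = -3 + sqrt(2)*sqrt(v))
b(X) = -22 + X (b(X) = X - 22 = -22 + X)
(s(147) + 20893)*(27985 + b(57)) = ((-3 + sqrt(2)*sqrt(147)) + 20893)*(27985 + (-22 + 57)) = ((-3 + sqrt(2)*(7*sqrt(3))) + 20893)*(27985 + 35) = ((-3 + 7*sqrt(6)) + 20893)*28020 = (20890 + 7*sqrt(6))*28020 = 585337800 + 196140*sqrt(6)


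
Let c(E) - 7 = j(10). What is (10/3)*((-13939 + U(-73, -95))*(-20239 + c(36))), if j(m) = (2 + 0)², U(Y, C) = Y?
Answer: 2834347360/3 ≈ 9.4478e+8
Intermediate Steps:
j(m) = 4 (j(m) = 2² = 4)
c(E) = 11 (c(E) = 7 + 4 = 11)
(10/3)*((-13939 + U(-73, -95))*(-20239 + c(36))) = (10/3)*((-13939 - 73)*(-20239 + 11)) = (10*(⅓))*(-14012*(-20228)) = (10/3)*283434736 = 2834347360/3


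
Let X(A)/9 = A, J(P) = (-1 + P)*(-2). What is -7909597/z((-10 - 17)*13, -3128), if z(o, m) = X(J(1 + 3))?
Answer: 7909597/54 ≈ 1.4647e+5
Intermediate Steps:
J(P) = 2 - 2*P
X(A) = 9*A
z(o, m) = -54 (z(o, m) = 9*(2 - 2*(1 + 3)) = 9*(2 - 2*4) = 9*(2 - 8) = 9*(-6) = -54)
-7909597/z((-10 - 17)*13, -3128) = -7909597/(-54) = -7909597*(-1/54) = 7909597/54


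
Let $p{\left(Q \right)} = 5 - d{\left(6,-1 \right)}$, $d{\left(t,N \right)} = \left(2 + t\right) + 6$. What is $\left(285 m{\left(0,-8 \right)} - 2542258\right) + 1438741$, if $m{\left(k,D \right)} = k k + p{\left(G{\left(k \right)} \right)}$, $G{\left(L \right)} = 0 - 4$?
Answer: $-1106082$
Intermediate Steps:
$G{\left(L \right)} = -4$
$d{\left(t,N \right)} = 8 + t$
$p{\left(Q \right)} = -9$ ($p{\left(Q \right)} = 5 - \left(8 + 6\right) = 5 - 14 = -9$)
$m{\left(k,D \right)} = -9 + k^{2}$ ($m{\left(k,D \right)} = k k - 9 = k^{2} - 9 = -9 + k^{2}$)
$\left(285 m{\left(0,-8 \right)} - 2542258\right) + 1438741 = \left(285 \left(-9 + 0^{2}\right) - 2542258\right) + 1438741 = \left(285 \left(-9 + 0\right) - 2542258\right) + 1438741 = \left(285 \left(-9\right) - 2542258\right) + 1438741 = \left(-2565 - 2542258\right) + 1438741 = -2544823 + 1438741 = -1106082$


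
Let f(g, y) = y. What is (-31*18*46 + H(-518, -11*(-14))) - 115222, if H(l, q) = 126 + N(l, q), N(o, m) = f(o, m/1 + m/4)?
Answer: -281143/2 ≈ -1.4057e+5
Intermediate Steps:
N(o, m) = 5*m/4 (N(o, m) = m/1 + m/4 = m*1 + m*(¼) = m + m/4 = 5*m/4)
H(l, q) = 126 + 5*q/4
(-31*18*46 + H(-518, -11*(-14))) - 115222 = (-31*18*46 + (126 + 5*(-11*(-14))/4)) - 115222 = (-558*46 + (126 + (5/4)*154)) - 115222 = (-25668 + (126 + 385/2)) - 115222 = (-25668 + 637/2) - 115222 = -50699/2 - 115222 = -281143/2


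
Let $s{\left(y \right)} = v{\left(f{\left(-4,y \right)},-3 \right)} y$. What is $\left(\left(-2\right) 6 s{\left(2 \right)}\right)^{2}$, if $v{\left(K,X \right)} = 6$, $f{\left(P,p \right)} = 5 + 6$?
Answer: $20736$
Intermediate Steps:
$f{\left(P,p \right)} = 11$
$s{\left(y \right)} = 6 y$
$\left(\left(-2\right) 6 s{\left(2 \right)}\right)^{2} = \left(\left(-2\right) 6 \cdot 6 \cdot 2\right)^{2} = \left(\left(-12\right) 12\right)^{2} = \left(-144\right)^{2} = 20736$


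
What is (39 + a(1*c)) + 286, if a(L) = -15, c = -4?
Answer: 310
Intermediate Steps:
(39 + a(1*c)) + 286 = (39 - 15) + 286 = 24 + 286 = 310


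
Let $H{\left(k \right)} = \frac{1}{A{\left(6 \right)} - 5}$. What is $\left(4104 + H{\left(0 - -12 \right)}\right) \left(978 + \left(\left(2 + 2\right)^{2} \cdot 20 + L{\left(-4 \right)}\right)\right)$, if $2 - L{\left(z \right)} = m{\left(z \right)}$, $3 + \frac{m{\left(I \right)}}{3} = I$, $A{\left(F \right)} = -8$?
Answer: $\frac{70476671}{13} \approx 5.4213 \cdot 10^{6}$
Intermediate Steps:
$m{\left(I \right)} = -9 + 3 I$
$L{\left(z \right)} = 11 - 3 z$ ($L{\left(z \right)} = 2 - \left(-9 + 3 z\right) = 11 - 3 z$)
$H{\left(k \right)} = - \frac{1}{13}$ ($H{\left(k \right)} = \frac{1}{-8 - 5} = \frac{1}{-13} = - \frac{1}{13}$)
$\left(4104 + H{\left(0 - -12 \right)}\right) \left(978 + \left(\left(2 + 2\right)^{2} \cdot 20 + L{\left(-4 \right)}\right)\right) = \left(4104 - \frac{1}{13}\right) \left(978 + \left(\left(2 + 2\right)^{2} \cdot 20 + \left(11 - -12\right)\right)\right) = \frac{53351 \left(978 + \left(4^{2} \cdot 20 + \left(11 + 12\right)\right)\right)}{13} = \frac{53351 \left(978 + \left(16 \cdot 20 + 23\right)\right)}{13} = \frac{53351 \left(978 + \left(320 + 23\right)\right)}{13} = \frac{53351 \left(978 + 343\right)}{13} = \frac{53351}{13} \cdot 1321 = \frac{70476671}{13}$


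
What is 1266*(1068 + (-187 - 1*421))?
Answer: 582360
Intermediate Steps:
1266*(1068 + (-187 - 1*421)) = 1266*(1068 + (-187 - 421)) = 1266*(1068 - 608) = 1266*460 = 582360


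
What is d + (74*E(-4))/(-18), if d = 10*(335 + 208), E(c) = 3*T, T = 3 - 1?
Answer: 16216/3 ≈ 5405.3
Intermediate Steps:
T = 2
E(c) = 6 (E(c) = 3*2 = 6)
d = 5430 (d = 10*543 = 5430)
d + (74*E(-4))/(-18) = 5430 + (74*6)/(-18) = 5430 + 444*(-1/18) = 5430 - 74/3 = 16216/3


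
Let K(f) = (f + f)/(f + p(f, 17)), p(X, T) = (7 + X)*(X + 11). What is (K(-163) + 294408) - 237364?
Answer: 1343328830/23549 ≈ 57044.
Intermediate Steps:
p(X, T) = (7 + X)*(11 + X)
K(f) = 2*f/(77 + f**2 + 19*f) (K(f) = (f + f)/(f + (77 + f**2 + 18*f)) = (2*f)/(77 + f**2 + 19*f) = 2*f/(77 + f**2 + 19*f))
(K(-163) + 294408) - 237364 = (2*(-163)/(77 + (-163)**2 + 19*(-163)) + 294408) - 237364 = (2*(-163)/(77 + 26569 - 3097) + 294408) - 237364 = (2*(-163)/23549 + 294408) - 237364 = (2*(-163)*(1/23549) + 294408) - 237364 = (-326/23549 + 294408) - 237364 = 6933013666/23549 - 237364 = 1343328830/23549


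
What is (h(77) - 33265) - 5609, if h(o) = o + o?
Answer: -38720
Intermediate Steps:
h(o) = 2*o
(h(77) - 33265) - 5609 = (2*77 - 33265) - 5609 = (154 - 33265) - 5609 = -33111 - 5609 = -38720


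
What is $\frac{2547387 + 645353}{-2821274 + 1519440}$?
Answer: $- \frac{1596370}{650917} \approx -2.4525$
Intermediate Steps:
$\frac{2547387 + 645353}{-2821274 + 1519440} = \frac{3192740}{-1301834} = 3192740 \left(- \frac{1}{1301834}\right) = - \frac{1596370}{650917}$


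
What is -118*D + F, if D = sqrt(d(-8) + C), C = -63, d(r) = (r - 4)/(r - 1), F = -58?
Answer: -58 - 118*I*sqrt(555)/3 ≈ -58.0 - 926.63*I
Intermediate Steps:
d(r) = (-4 + r)/(-1 + r)
D = I*sqrt(555)/3 (D = sqrt((-4 - 8)/(-1 - 8) - 63) = sqrt(-12/(-9) - 63) = sqrt(-1/9*(-12) - 63) = sqrt(4/3 - 63) = sqrt(-185/3) = I*sqrt(555)/3 ≈ 7.8528*I)
-118*D + F = -118*I*sqrt(555)/3 - 58 = -58 - 118*I*sqrt(555)/3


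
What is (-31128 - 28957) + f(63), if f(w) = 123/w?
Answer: -1261744/21 ≈ -60083.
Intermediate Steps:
(-31128 - 28957) + f(63) = (-31128 - 28957) + 123/63 = -60085 + 123*(1/63) = -60085 + 41/21 = -1261744/21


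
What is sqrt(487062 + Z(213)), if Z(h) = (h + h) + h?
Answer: 27*sqrt(669) ≈ 698.36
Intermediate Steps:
Z(h) = 3*h (Z(h) = 2*h + h = 3*h)
sqrt(487062 + Z(213)) = sqrt(487062 + 3*213) = sqrt(487062 + 639) = sqrt(487701) = 27*sqrt(669)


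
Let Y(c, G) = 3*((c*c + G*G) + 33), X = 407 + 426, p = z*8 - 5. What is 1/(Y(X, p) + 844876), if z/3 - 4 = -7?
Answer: 1/2944429 ≈ 3.3962e-7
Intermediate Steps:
z = -9 (z = 12 + 3*(-7) = 12 - 21 = -9)
p = -77 (p = -9*8 - 5 = -72 - 5 = -77)
X = 833
Y(c, G) = 99 + 3*G**2 + 3*c**2 (Y(c, G) = 3*((c**2 + G**2) + 33) = 3*((G**2 + c**2) + 33) = 3*(33 + G**2 + c**2) = 99 + 3*G**2 + 3*c**2)
1/(Y(X, p) + 844876) = 1/((99 + 3*(-77)**2 + 3*833**2) + 844876) = 1/((99 + 3*5929 + 3*693889) + 844876) = 1/((99 + 17787 + 2081667) + 844876) = 1/(2099553 + 844876) = 1/2944429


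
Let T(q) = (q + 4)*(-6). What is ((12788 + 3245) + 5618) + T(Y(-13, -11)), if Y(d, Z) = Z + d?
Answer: 21771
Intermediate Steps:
T(q) = -24 - 6*q (T(q) = (4 + q)*(-6) = -24 - 6*q)
((12788 + 3245) + 5618) + T(Y(-13, -11)) = ((12788 + 3245) + 5618) + (-24 - 6*(-11 - 13)) = (16033 + 5618) + (-24 - 6*(-24)) = 21651 + (-24 + 144) = 21651 + 120 = 21771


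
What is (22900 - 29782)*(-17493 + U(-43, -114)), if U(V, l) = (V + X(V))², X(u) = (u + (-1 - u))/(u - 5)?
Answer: 41346944741/384 ≈ 1.0767e+8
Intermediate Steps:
X(u) = -1/(-5 + u)
U(V, l) = (V - 1/(-5 + V))²
(22900 - 29782)*(-17493 + U(-43, -114)) = (22900 - 29782)*(-17493 + (-43 - 1/(-5 - 43))²) = -6882*(-17493 + (-43 - 1/(-48))²) = -6882*(-17493 + (-43 - 1*(-1/48))²) = -6882*(-17493 + (-43 + 1/48)²) = -6882*(-17493 + (-2063/48)²) = -6882*(-17493 + 4255969/2304) = -6882*(-36047903/2304) = 41346944741/384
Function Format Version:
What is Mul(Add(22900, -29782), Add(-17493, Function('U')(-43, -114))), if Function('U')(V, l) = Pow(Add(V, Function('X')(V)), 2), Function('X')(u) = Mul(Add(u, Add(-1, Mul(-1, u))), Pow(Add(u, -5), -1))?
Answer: Rational(41346944741, 384) ≈ 1.0767e+8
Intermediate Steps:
Function('X')(u) = Mul(-1, Pow(Add(-5, u), -1))
Function('U')(V, l) = Pow(Add(V, Mul(-1, Pow(Add(-5, V), -1))), 2)
Mul(Add(22900, -29782), Add(-17493, Function('U')(-43, -114))) = Mul(Add(22900, -29782), Add(-17493, Pow(Add(-43, Mul(-1, Pow(Add(-5, -43), -1))), 2))) = Mul(-6882, Add(-17493, Pow(Add(-43, Mul(-1, Pow(-48, -1))), 2))) = Mul(-6882, Add(-17493, Pow(Add(-43, Mul(-1, Rational(-1, 48))), 2))) = Mul(-6882, Add(-17493, Pow(Add(-43, Rational(1, 48)), 2))) = Mul(-6882, Add(-17493, Pow(Rational(-2063, 48), 2))) = Mul(-6882, Add(-17493, Rational(4255969, 2304))) = Mul(-6882, Rational(-36047903, 2304)) = Rational(41346944741, 384)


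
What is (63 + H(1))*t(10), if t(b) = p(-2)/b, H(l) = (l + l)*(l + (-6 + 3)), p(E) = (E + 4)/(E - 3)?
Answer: -59/25 ≈ -2.3600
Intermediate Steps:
p(E) = (4 + E)/(-3 + E)
H(l) = 2*l*(-3 + l) (H(l) = (2*l)*(l - 3) = (2*l)*(-3 + l) = 2*l*(-3 + l))
t(b) = -2/(5*b) (t(b) = ((4 - 2)/(-3 - 2))/b = (2/(-5))/b = (-1/5*2)/b = -2/(5*b))
(63 + H(1))*t(10) = (63 + 2*1*(-3 + 1))*(-2/5/10) = (63 + 2*1*(-2))*(-2/5*1/10) = (63 - 4)*(-1/25) = 59*(-1/25) = -59/25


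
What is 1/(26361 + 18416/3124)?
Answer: 781/20592545 ≈ 3.7926e-5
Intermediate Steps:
1/(26361 + 18416/3124) = 1/(26361 + 18416*(1/3124)) = 1/(26361 + 4604/781) = 1/(20592545/781) = 781/20592545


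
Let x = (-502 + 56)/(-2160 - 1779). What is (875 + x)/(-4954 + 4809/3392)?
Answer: -11692464832/66171887301 ≈ -0.17670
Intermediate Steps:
x = 446/3939 (x = -446/(-3939) = -446*(-1/3939) = 446/3939 ≈ 0.11323)
(875 + x)/(-4954 + 4809/3392) = (875 + 446/3939)/(-4954 + 4809/3392) = 3447071/(3939*(-4954 + 4809*(1/3392))) = 3447071/(3939*(-4954 + 4809/3392)) = 3447071/(3939*(-16799159/3392)) = (3447071/3939)*(-3392/16799159) = -11692464832/66171887301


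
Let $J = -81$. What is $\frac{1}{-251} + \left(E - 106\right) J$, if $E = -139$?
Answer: $\frac{4981094}{251} \approx 19845.0$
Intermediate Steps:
$\frac{1}{-251} + \left(E - 106\right) J = \frac{1}{-251} + \left(-139 - 106\right) \left(-81\right) = - \frac{1}{251} + \left(-139 - 106\right) \left(-81\right) = - \frac{1}{251} - -19845 = - \frac{1}{251} + 19845 = \frac{4981094}{251}$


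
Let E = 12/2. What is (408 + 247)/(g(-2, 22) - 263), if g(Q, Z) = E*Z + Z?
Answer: -655/109 ≈ -6.0092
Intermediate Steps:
E = 6 (E = 12*(½) = 6)
g(Q, Z) = 7*Z (g(Q, Z) = 6*Z + Z = 7*Z)
(408 + 247)/(g(-2, 22) - 263) = (408 + 247)/(7*22 - 263) = 655/(154 - 263) = 655/(-109) = 655*(-1/109) = -655/109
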